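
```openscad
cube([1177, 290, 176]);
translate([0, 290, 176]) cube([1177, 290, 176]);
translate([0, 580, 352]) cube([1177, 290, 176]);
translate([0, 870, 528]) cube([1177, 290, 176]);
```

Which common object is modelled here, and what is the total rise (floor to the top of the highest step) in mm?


A staircase. The total rise is 704 mm.

4 identical blocks, each offset up and back from the previous — a staircase. Each step is 176 mm tall and there are 4 of them, so the total rise is 4 × 176 = 704 mm.


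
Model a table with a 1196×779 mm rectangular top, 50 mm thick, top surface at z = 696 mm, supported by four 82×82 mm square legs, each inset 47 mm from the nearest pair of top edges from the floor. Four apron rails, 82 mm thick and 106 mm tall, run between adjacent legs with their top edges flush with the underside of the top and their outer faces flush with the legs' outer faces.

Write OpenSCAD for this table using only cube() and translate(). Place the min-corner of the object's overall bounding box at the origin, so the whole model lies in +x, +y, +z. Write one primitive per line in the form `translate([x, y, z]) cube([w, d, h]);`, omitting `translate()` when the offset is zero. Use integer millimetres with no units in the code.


translate([0, 0, 646]) cube([1196, 779, 50]);
translate([47, 47, 0]) cube([82, 82, 646]);
translate([1067, 47, 0]) cube([82, 82, 646]);
translate([47, 650, 0]) cube([82, 82, 646]);
translate([1067, 650, 0]) cube([82, 82, 646]);
translate([129, 47, 540]) cube([938, 82, 106]);
translate([129, 650, 540]) cube([938, 82, 106]);
translate([47, 129, 540]) cube([82, 521, 106]);
translate([1067, 129, 540]) cube([82, 521, 106]);


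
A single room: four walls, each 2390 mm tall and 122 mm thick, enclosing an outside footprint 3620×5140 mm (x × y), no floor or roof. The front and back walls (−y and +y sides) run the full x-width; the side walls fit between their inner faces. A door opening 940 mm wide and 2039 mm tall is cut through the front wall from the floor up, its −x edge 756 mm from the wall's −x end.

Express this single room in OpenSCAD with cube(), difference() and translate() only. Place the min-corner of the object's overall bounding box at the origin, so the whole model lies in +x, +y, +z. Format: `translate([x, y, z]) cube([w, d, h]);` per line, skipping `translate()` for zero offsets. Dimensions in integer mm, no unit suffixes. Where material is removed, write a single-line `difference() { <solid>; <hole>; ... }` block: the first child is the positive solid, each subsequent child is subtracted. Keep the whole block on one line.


difference() { cube([3620, 122, 2390]); translate([756, 0, 0]) cube([940, 122, 2039]); }
translate([0, 5018, 0]) cube([3620, 122, 2390]);
translate([0, 122, 0]) cube([122, 4896, 2390]);
translate([3498, 122, 0]) cube([122, 4896, 2390]);


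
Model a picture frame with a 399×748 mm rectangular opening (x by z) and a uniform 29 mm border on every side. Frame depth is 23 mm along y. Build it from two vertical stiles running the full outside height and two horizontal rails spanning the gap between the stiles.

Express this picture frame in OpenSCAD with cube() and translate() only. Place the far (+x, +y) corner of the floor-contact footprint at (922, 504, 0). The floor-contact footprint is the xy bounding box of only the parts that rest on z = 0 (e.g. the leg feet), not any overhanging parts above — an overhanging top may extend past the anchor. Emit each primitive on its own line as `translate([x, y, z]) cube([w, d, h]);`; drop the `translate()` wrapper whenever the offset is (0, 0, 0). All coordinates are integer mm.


translate([465, 481, 0]) cube([29, 23, 806]);
translate([893, 481, 0]) cube([29, 23, 806]);
translate([494, 481, 0]) cube([399, 23, 29]);
translate([494, 481, 777]) cube([399, 23, 29]);


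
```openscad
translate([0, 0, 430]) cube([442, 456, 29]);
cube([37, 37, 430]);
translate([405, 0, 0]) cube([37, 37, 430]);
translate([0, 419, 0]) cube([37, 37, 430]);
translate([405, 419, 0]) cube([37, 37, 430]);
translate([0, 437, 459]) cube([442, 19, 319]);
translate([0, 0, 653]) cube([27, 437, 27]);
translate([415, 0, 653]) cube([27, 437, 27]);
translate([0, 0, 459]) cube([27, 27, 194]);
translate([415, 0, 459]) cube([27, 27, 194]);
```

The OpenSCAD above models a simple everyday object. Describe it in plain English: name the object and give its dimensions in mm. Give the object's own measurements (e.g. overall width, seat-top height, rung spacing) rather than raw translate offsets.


A chair. The seat is a 442×456×29 mm slab with its top at z = 459 mm, on four 37×37 mm corner legs (flush with the seat edges, standing on z = 0). A flat backrest 19 mm thick, 319 mm tall, spans the full seat width and rises from the seat top along its +y edge, rear face flush with the rear of the seat. Two armrests of 27×27 mm section run along each side from the seat's front edge to the front of the backrest, top faces 221 mm above the seat top and outer faces flush with the seat's x-edges; a 27×27 mm post under the front of each armrest stands on the seat at the front corner.


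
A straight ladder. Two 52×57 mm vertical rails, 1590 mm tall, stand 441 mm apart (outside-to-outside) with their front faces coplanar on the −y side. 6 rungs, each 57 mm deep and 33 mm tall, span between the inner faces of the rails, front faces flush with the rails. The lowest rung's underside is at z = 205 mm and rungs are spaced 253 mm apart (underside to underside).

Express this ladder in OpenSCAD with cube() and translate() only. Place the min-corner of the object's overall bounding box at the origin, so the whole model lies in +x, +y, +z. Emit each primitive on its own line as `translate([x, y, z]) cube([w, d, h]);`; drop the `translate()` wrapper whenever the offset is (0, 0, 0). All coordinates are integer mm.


cube([52, 57, 1590]);
translate([389, 0, 0]) cube([52, 57, 1590]);
translate([52, 0, 205]) cube([337, 57, 33]);
translate([52, 0, 458]) cube([337, 57, 33]);
translate([52, 0, 711]) cube([337, 57, 33]);
translate([52, 0, 964]) cube([337, 57, 33]);
translate([52, 0, 1217]) cube([337, 57, 33]);
translate([52, 0, 1470]) cube([337, 57, 33]);


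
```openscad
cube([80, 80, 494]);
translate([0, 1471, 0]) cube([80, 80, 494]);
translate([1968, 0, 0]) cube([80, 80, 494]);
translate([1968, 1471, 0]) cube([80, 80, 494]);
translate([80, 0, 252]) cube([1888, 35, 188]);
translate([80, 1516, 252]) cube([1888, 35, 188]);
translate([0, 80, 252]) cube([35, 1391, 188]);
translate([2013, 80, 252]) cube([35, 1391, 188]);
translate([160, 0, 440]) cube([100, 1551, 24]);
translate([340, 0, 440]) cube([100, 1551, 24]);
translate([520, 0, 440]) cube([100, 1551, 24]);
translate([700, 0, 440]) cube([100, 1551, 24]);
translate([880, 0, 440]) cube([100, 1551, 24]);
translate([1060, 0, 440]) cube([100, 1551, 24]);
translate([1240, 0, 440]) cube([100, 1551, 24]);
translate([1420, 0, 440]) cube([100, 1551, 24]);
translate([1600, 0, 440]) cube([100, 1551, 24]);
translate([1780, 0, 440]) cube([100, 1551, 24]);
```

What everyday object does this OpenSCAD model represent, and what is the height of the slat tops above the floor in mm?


A bed frame. The slat-top height is 464 mm.

Four posts, four rails, and a row of slats — a bed frame. Slats sit on the rails at z = 252 + 188 = 440; with slat thickness 24, the top is 464 mm.


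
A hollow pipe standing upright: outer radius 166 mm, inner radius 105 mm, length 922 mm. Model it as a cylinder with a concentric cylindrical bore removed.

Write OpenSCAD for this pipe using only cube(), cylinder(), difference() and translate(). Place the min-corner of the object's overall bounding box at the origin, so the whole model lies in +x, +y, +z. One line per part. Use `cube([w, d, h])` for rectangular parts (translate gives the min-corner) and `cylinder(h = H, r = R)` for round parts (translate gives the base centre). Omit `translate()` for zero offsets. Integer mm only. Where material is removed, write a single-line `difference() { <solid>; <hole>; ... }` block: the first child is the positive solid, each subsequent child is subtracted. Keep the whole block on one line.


difference() { translate([166, 166, 0]) cylinder(h = 922, r = 166); translate([166, 166, 0]) cylinder(h = 922, r = 105); }


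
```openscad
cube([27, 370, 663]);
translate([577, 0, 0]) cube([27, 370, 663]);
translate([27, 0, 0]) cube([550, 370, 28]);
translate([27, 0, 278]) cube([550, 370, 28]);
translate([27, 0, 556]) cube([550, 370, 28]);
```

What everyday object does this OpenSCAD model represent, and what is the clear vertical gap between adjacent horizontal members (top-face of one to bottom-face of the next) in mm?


A bookshelf. The clear shelf gap is 250 mm.

Two tall side panels with 3 horizontal boards between them — a bookshelf. The first two shelf undersides are at z = 0 and z = 278; with shelf thickness 28, the clear gap is 278 − 0 − 28 = 250 mm.


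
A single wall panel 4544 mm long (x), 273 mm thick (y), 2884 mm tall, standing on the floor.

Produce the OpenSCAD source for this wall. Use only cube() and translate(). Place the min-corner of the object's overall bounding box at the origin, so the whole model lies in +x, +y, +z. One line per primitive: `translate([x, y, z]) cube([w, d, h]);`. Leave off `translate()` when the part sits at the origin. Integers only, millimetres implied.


cube([4544, 273, 2884]);


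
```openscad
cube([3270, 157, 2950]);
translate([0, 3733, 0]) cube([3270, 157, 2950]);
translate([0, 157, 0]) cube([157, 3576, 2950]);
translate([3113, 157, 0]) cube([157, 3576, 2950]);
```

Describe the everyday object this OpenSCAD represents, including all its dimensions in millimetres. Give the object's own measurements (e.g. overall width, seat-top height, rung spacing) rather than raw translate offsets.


The wall frame of a small rectangular building: four walls, each 2950 mm tall and 157 mm thick, enclosing a footprint 3270 mm (x) by 3890 mm (y) outside-to-outside, with no floor or roof. The front and back walls (the −y and +y sides) span the full width; the two side walls fit between them.


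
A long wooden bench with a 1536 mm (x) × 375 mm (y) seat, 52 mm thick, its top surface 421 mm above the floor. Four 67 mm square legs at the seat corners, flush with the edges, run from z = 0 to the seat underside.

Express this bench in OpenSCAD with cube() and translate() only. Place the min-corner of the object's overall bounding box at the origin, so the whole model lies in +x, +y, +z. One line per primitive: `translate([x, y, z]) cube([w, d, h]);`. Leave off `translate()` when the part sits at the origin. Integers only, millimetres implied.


translate([0, 0, 369]) cube([1536, 375, 52]);
cube([67, 67, 369]);
translate([0, 308, 0]) cube([67, 67, 369]);
translate([1469, 0, 0]) cube([67, 67, 369]);
translate([1469, 308, 0]) cube([67, 67, 369]);


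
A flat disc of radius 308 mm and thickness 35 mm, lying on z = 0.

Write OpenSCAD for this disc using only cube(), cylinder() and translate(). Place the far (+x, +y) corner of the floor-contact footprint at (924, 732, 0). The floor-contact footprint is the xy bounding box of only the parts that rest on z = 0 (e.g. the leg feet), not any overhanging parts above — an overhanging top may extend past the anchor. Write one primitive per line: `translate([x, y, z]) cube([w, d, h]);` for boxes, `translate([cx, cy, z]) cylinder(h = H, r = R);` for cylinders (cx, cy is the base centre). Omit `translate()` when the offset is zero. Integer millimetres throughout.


translate([616, 424, 0]) cylinder(h = 35, r = 308);


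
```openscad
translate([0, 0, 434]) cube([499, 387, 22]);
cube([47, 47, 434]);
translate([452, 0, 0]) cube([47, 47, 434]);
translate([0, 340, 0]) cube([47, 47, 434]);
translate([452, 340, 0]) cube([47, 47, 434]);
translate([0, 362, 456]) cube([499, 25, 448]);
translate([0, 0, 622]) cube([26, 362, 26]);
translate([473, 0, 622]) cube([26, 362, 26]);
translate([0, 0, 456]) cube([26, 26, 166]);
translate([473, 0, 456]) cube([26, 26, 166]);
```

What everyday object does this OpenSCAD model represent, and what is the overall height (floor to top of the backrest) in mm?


A chair. The overall height is 904 mm.

A slab on four corner posts with a tall panel at the back — a chair. The seat slab sits at z = 434 with thickness 22, and the 448 mm backrest starts at the seat top, so the overall height is 434 + 22 + 448 = 904 mm.


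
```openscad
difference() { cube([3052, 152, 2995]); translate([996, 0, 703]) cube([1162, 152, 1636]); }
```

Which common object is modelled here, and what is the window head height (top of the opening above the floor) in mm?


A wall with a window opening. The window head height is 2339 mm.

A wall with a rectangular opening subtracted — a window. Sill at z = 703, opening 1636 mm tall, so the head is at 703 + 1636 = 2339 mm.


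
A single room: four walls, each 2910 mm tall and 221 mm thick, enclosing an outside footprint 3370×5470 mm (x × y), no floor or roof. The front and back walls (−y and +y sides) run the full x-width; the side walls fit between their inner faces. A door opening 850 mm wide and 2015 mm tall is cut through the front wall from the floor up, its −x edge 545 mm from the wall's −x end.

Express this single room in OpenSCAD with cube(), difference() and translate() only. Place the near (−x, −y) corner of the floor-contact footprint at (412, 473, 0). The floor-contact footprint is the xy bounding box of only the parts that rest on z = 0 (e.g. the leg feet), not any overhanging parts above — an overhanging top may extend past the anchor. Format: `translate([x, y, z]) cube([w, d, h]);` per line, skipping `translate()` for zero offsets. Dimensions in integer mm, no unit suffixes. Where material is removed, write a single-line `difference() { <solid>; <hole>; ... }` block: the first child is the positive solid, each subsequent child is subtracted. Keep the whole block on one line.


difference() { translate([412, 473, 0]) cube([3370, 221, 2910]); translate([957, 473, 0]) cube([850, 221, 2015]); }
translate([412, 5722, 0]) cube([3370, 221, 2910]);
translate([412, 694, 0]) cube([221, 5028, 2910]);
translate([3561, 694, 0]) cube([221, 5028, 2910]);


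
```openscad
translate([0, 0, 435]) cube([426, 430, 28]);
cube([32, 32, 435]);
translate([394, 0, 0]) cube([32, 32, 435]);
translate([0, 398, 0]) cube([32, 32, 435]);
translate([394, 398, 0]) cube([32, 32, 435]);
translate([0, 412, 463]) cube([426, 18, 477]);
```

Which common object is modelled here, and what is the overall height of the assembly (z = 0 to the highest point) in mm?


A chair. The overall height is 940 mm.

A slab on four corner posts with a tall panel at the back — a chair. The seat slab sits at z = 435 with thickness 28, and the 477 mm backrest starts at the seat top, so the overall height is 435 + 28 + 477 = 940 mm.


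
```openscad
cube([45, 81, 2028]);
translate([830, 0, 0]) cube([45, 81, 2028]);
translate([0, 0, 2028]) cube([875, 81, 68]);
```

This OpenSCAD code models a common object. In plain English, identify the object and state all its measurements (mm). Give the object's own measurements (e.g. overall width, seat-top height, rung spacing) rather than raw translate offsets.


A door frame. The clear opening is 785 mm wide and 2028 mm high. Two 45 mm wide jambs, 81 mm deep, stand either side of the opening from the floor to the top of the opening. A 68 mm thick head sits across the top of both jambs, spanning the full outside width of the frame.


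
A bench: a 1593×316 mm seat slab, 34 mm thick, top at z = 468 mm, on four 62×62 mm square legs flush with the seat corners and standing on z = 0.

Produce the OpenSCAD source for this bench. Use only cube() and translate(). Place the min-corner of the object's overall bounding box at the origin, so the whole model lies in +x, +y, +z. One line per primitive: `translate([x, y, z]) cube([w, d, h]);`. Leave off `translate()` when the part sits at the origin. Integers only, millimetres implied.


// leg_h = 468 − 34 = 434
translate([0, 0, 434]) cube([1593, 316, 34]);
cube([62, 62, 434]);
translate([0, 254, 0]) cube([62, 62, 434]);
translate([1531, 0, 0]) cube([62, 62, 434]);
translate([1531, 254, 0]) cube([62, 62, 434]);


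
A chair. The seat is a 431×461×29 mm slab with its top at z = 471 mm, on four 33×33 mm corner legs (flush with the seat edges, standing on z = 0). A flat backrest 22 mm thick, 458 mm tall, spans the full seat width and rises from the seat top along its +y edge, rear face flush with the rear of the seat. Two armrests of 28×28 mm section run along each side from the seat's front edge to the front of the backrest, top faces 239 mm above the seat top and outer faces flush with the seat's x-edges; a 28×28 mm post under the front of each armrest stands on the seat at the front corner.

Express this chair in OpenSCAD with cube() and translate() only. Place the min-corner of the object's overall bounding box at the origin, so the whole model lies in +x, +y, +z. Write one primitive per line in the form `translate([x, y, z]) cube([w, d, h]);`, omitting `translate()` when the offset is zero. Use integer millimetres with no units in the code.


translate([0, 0, 442]) cube([431, 461, 29]);
cube([33, 33, 442]);
translate([398, 0, 0]) cube([33, 33, 442]);
translate([0, 428, 0]) cube([33, 33, 442]);
translate([398, 428, 0]) cube([33, 33, 442]);
translate([0, 439, 471]) cube([431, 22, 458]);
translate([0, 0, 682]) cube([28, 439, 28]);
translate([403, 0, 682]) cube([28, 439, 28]);
translate([0, 0, 471]) cube([28, 28, 211]);
translate([403, 0, 471]) cube([28, 28, 211]);


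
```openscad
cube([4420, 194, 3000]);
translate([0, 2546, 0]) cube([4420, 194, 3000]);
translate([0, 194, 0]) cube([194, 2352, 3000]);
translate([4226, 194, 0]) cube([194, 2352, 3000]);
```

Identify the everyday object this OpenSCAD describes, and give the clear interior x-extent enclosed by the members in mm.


A house (or room) frame. The interior width is 4032 mm.

Four 3000 mm walls enclosing a rectangle with no floor or roof — a room or house frame. Outside width is 4420 mm and wall thickness is 194 mm, so the interior width is 4420 − 2 × 194 = 4032 mm.


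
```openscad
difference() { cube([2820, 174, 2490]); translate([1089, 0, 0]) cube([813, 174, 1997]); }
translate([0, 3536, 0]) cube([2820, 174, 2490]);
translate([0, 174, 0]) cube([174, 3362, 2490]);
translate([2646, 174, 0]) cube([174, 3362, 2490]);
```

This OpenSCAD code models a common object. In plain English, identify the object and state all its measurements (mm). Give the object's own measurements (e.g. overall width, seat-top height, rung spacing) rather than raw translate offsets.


A single room: four walls, each 2490 mm tall and 174 mm thick, enclosing an outside footprint 2820×3710 mm (x × y), no floor or roof. The front and back walls (−y and +y sides) run the full x-width; the side walls fit between their inner faces. A door opening 813 mm wide and 1997 mm tall is cut through the front wall from the floor up, its −x edge 1089 mm from the wall's −x end.


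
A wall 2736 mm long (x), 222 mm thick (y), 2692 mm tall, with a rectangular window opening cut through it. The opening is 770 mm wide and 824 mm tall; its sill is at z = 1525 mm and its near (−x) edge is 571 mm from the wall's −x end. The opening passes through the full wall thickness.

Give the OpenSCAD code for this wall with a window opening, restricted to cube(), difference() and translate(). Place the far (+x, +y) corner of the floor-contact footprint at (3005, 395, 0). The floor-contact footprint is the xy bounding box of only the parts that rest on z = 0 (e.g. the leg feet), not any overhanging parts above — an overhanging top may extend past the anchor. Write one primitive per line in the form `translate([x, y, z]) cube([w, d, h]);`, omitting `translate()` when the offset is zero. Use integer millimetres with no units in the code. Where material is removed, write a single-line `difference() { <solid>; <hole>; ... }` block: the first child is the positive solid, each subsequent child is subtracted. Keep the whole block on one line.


difference() { translate([269, 173, 0]) cube([2736, 222, 2692]); translate([840, 173, 1525]) cube([770, 222, 824]); }


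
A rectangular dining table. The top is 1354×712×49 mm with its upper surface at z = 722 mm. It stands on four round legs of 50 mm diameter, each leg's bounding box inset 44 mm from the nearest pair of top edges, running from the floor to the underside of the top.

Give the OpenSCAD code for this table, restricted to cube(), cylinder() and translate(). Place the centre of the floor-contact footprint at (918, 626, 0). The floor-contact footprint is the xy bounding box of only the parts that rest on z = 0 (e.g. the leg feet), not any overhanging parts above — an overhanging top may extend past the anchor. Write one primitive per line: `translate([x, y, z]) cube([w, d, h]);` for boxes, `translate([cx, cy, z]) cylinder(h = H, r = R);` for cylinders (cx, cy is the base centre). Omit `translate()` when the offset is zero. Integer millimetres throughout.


translate([241, 270, 673]) cube([1354, 712, 49]);
translate([310, 339, 0]) cylinder(h = 673, r = 25);
translate([1526, 339, 0]) cylinder(h = 673, r = 25);
translate([310, 913, 0]) cylinder(h = 673, r = 25);
translate([1526, 913, 0]) cylinder(h = 673, r = 25);


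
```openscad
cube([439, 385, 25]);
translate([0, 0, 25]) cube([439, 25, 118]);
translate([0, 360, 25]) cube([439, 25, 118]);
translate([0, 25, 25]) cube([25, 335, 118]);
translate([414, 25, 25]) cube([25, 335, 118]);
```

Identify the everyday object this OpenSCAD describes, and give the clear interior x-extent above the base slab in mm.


An open box. The internal width is 389 mm.

A 439×385 base slab with four walls standing on it — an open box. The base is 439 mm wide and the walls are 25 mm thick, so the internal width is 439 − 2 × 25 = 389 mm.


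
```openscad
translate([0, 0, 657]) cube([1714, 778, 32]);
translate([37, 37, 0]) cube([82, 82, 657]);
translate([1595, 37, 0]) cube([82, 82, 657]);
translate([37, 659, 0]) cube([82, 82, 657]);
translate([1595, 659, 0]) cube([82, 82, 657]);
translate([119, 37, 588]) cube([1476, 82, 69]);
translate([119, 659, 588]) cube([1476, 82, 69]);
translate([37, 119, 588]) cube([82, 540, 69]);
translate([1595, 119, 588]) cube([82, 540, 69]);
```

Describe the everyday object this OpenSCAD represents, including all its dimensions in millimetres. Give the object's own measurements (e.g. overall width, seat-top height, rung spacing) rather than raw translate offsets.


A rectangular dining table. The top is 1714×778×32 mm with its upper surface at z = 689 mm. It stands on four 82×82 mm square legs, each inset 37 mm from the nearest pair of top edges, running from the floor to the underside of the top. Four apron rails, 82 mm thick and 69 mm tall, run between adjacent legs with their top edges flush with the underside of the top and their outer faces flush with the legs' outer faces.


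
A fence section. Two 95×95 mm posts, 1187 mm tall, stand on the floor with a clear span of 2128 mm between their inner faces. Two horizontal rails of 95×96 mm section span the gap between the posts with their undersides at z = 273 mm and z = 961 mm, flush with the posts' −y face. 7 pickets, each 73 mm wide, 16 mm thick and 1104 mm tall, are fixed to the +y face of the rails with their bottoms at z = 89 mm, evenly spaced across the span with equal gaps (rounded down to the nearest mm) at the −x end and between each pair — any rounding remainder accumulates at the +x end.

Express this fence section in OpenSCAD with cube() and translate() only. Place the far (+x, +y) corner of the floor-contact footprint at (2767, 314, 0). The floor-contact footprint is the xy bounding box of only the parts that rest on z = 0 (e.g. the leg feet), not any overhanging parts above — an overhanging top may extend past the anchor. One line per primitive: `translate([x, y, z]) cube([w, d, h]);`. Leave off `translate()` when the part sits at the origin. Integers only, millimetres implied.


translate([449, 219, 0]) cube([95, 95, 1187]);
translate([2672, 219, 0]) cube([95, 95, 1187]);
translate([544, 219, 273]) cube([2128, 95, 96]);
translate([544, 219, 961]) cube([2128, 95, 96]);
translate([746, 314, 89]) cube([73, 16, 1104]);
translate([1021, 314, 89]) cube([73, 16, 1104]);
translate([1296, 314, 89]) cube([73, 16, 1104]);
translate([1571, 314, 89]) cube([73, 16, 1104]);
translate([1846, 314, 89]) cube([73, 16, 1104]);
translate([2121, 314, 89]) cube([73, 16, 1104]);
translate([2396, 314, 89]) cube([73, 16, 1104]);


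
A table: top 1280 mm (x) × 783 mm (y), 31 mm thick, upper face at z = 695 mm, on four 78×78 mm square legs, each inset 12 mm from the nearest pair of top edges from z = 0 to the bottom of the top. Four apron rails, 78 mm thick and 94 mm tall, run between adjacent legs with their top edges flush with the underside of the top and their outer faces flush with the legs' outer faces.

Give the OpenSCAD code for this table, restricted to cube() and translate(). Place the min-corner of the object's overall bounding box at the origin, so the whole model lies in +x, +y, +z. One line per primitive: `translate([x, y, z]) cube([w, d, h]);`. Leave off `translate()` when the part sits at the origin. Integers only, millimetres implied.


translate([0, 0, 664]) cube([1280, 783, 31]);
translate([12, 12, 0]) cube([78, 78, 664]);
translate([1190, 12, 0]) cube([78, 78, 664]);
translate([12, 693, 0]) cube([78, 78, 664]);
translate([1190, 693, 0]) cube([78, 78, 664]);
translate([90, 12, 570]) cube([1100, 78, 94]);
translate([90, 693, 570]) cube([1100, 78, 94]);
translate([12, 90, 570]) cube([78, 603, 94]);
translate([1190, 90, 570]) cube([78, 603, 94]);


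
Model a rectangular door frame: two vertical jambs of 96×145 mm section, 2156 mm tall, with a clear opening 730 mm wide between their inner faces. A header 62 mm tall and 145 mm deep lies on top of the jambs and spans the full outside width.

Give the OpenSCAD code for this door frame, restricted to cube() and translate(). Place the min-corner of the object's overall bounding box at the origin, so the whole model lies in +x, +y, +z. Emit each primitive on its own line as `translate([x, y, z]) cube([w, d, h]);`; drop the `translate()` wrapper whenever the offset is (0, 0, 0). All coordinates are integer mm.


cube([96, 145, 2156]);
translate([826, 0, 0]) cube([96, 145, 2156]);
translate([0, 0, 2156]) cube([922, 145, 62]);


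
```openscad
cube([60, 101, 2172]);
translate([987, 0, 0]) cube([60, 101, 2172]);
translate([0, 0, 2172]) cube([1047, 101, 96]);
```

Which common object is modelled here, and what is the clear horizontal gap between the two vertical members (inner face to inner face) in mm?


A door frame. The clear opening width is 927 mm.

Two 2172 mm tall posts with a header on top — a door frame. The left jamb is 60 mm wide at x = 0; the right jamb starts at x = 987. The clear opening is 987 − 60 = 927 mm.


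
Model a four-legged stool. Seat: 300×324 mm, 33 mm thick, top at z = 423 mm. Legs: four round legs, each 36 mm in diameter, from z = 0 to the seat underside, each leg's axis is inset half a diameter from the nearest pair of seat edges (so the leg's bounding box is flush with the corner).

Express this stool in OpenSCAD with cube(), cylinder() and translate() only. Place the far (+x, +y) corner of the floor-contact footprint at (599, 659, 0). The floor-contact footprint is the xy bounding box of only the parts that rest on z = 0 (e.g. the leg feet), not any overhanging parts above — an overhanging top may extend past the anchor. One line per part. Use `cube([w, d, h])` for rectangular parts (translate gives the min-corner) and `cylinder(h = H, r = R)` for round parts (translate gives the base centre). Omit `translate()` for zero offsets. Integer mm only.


translate([299, 335, 390]) cube([300, 324, 33]);
translate([317, 353, 0]) cylinder(h = 390, r = 18);
translate([581, 353, 0]) cylinder(h = 390, r = 18);
translate([317, 641, 0]) cylinder(h = 390, r = 18);
translate([581, 641, 0]) cylinder(h = 390, r = 18);


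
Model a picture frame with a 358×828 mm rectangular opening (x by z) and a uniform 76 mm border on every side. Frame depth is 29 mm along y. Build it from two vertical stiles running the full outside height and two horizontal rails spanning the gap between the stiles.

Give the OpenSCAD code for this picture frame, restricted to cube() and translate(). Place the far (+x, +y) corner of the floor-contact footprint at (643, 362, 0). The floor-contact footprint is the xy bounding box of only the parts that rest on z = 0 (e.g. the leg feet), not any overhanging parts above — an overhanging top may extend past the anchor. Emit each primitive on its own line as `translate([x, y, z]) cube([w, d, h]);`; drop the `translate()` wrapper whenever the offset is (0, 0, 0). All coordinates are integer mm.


translate([133, 333, 0]) cube([76, 29, 980]);
translate([567, 333, 0]) cube([76, 29, 980]);
translate([209, 333, 0]) cube([358, 29, 76]);
translate([209, 333, 904]) cube([358, 29, 76]);


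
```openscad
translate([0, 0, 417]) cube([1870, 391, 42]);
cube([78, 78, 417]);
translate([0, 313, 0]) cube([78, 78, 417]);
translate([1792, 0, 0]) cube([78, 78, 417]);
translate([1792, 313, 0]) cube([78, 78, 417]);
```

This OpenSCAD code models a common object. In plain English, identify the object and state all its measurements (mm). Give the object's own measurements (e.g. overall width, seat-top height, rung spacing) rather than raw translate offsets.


A bench: a 1870×391 mm seat slab, 42 mm thick, top at z = 459 mm, on four 78×78 mm square legs flush with the seat corners and standing on z = 0.


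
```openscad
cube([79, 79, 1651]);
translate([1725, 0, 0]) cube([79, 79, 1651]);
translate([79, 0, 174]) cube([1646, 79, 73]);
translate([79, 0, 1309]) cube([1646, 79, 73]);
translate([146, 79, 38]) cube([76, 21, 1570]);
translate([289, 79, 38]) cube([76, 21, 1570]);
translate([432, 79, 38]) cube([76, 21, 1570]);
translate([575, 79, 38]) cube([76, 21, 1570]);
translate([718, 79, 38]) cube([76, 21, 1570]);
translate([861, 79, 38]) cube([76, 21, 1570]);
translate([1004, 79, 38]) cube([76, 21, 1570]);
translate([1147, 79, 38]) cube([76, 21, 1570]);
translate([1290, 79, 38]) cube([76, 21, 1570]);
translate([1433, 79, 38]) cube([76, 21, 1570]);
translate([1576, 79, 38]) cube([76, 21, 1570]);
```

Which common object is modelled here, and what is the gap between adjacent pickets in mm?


A fence section. The picket gap is 67 mm.

Two posts, two rails, 11 pickets — a fence section. Span 1646 mm holds 11 pickets of 76 mm with 12 equal gaps: ⌊(1646 − 11·76) / 12⌋ = 67 mm.


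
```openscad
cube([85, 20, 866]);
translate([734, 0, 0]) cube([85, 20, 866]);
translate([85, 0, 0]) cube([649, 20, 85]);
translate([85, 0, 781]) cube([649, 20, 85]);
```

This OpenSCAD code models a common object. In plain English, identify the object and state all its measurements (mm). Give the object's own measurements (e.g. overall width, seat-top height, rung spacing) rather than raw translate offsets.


A rectangular picture frame lying in the x–z plane (depth along y). The opening is 649 mm wide (x) by 696 mm tall (z), surrounded by a border 85 mm wide on all four sides. The frame is 20 mm deep and is made of two full-height vertical stiles with two horizontal rails fitted between them.


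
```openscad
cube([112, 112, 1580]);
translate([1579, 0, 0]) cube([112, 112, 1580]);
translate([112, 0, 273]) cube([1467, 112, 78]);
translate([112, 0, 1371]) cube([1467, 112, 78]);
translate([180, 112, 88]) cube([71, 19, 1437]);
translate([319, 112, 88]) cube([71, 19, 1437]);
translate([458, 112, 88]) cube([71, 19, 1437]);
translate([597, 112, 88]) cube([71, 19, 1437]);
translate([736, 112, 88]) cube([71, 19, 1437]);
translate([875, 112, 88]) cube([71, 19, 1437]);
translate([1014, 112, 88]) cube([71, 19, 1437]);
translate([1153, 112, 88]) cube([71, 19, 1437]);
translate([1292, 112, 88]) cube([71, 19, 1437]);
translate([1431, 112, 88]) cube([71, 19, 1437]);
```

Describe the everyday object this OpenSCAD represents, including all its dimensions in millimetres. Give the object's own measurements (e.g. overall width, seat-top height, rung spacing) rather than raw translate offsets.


A fence section. Two 112×112 mm posts, 1580 mm tall, stand on the floor with a clear span of 1467 mm between their inner faces. Two horizontal rails of 112×78 mm section span the gap between the posts with their undersides at z = 273 mm and z = 1371 mm, flush with the posts' −y face. 10 pickets, each 71 mm wide, 19 mm thick and 1437 mm tall, are fixed to the +y face of the rails with their bottoms at z = 88 mm, spaced across the span with a 68 mm gap after the −x post and between neighbouring pickets, with 77 mm left before the +x post.


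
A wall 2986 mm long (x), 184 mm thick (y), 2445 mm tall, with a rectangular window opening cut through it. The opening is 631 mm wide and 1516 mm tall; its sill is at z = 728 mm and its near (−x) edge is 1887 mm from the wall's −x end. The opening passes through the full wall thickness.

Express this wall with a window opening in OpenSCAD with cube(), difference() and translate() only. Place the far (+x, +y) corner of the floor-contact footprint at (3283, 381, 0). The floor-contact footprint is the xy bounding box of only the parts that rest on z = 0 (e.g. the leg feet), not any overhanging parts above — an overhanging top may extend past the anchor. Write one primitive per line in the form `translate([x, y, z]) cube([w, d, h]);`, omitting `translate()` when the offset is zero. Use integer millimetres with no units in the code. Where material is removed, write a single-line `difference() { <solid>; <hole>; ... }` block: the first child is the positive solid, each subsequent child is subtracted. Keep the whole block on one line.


difference() { translate([297, 197, 0]) cube([2986, 184, 2445]); translate([2184, 197, 728]) cube([631, 184, 1516]); }


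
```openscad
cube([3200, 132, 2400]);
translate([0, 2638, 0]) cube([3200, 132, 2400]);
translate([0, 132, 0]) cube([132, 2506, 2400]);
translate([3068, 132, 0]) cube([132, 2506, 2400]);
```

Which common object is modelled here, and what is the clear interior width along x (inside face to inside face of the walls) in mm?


A house (or room) frame. The interior width is 2936 mm.

Four 2400 mm walls enclosing a rectangle with no floor or roof — a room or house frame. Outside width is 3200 mm and wall thickness is 132 mm, so the interior width is 3200 − 2 × 132 = 2936 mm.


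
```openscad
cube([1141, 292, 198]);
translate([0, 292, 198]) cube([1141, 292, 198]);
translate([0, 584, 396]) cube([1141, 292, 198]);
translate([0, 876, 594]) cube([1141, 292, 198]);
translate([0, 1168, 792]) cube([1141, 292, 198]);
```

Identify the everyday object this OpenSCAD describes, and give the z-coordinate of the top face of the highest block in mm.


A staircase. The total rise is 990 mm.

5 identical blocks, each offset up and back from the previous — a staircase. Each step is 198 mm tall and there are 5 of them, so the total rise is 5 × 198 = 990 mm.


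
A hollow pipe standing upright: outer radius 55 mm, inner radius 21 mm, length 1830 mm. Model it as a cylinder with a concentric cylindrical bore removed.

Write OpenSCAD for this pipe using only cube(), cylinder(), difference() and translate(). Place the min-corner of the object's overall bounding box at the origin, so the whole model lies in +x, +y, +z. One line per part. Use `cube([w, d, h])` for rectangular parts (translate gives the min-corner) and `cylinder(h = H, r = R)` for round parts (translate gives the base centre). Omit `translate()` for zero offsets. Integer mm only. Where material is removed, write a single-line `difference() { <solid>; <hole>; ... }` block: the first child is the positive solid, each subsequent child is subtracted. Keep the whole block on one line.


difference() { translate([55, 55, 0]) cylinder(h = 1830, r = 55); translate([55, 55, 0]) cylinder(h = 1830, r = 21); }


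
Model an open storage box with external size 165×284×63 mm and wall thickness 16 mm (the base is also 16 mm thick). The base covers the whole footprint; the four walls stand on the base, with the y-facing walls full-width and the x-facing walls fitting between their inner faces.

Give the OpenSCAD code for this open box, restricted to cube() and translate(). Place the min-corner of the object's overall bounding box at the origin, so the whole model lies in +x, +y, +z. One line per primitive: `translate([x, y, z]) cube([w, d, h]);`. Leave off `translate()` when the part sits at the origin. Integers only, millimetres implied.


cube([165, 284, 16]);
translate([0, 0, 16]) cube([165, 16, 47]);
translate([0, 268, 16]) cube([165, 16, 47]);
translate([0, 16, 16]) cube([16, 252, 47]);
translate([149, 16, 16]) cube([16, 252, 47]);


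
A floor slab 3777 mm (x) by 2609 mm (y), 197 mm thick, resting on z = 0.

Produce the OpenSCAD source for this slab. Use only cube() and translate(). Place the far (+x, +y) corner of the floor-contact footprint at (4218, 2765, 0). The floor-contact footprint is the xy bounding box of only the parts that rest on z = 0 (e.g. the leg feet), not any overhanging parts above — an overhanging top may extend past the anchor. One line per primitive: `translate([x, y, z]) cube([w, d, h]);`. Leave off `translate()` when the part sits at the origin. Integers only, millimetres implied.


translate([441, 156, 0]) cube([3777, 2609, 197]);


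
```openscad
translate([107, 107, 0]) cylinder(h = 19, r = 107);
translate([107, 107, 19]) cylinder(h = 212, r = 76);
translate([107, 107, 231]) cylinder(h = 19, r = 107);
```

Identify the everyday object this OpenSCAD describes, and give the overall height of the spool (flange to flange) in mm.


A spool. The overall height is 250 mm.

Three coaxial cylinders, large–small–large — a spool. Two 19 mm flanges and a 212 mm core give 19 + 212 + 19 = 250 mm.


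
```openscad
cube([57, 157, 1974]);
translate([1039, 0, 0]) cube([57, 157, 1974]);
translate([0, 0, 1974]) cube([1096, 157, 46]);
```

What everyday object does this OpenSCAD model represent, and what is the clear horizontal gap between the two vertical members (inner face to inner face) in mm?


A door frame. The clear opening width is 982 mm.

Two 1974 mm tall posts with a header on top — a door frame. The left jamb is 57 mm wide at x = 0; the right jamb starts at x = 1039. The clear opening is 1039 − 57 = 982 mm.


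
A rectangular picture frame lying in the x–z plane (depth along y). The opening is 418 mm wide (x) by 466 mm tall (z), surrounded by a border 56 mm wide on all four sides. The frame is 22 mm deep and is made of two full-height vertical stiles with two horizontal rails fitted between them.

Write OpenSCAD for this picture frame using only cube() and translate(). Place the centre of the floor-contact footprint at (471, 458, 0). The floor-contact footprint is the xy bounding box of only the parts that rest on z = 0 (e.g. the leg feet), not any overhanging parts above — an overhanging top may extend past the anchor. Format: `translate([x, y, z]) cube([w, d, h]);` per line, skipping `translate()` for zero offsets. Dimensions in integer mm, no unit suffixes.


translate([206, 447, 0]) cube([56, 22, 578]);
translate([680, 447, 0]) cube([56, 22, 578]);
translate([262, 447, 0]) cube([418, 22, 56]);
translate([262, 447, 522]) cube([418, 22, 56]);


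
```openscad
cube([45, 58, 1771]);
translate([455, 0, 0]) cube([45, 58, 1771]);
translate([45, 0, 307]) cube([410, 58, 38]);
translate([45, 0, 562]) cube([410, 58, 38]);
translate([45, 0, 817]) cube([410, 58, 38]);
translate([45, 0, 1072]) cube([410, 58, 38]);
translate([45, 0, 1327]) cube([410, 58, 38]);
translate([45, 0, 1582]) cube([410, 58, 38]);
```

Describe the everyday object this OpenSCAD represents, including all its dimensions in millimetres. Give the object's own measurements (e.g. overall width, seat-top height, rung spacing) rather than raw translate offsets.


A straight ladder. Two 45×58 mm vertical rails, 1771 mm tall, stand 500 mm apart (outside-to-outside) with their front faces coplanar on the −y side. 6 rungs, each 58 mm deep and 38 mm tall, span between the inner faces of the rails, front faces flush with the rails. The lowest rung's underside is at z = 307 mm and rungs are spaced 255 mm apart (underside to underside).
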